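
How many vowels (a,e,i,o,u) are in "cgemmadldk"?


Input: cgemmadldk
Checking each character:
  'c' at position 0: consonant
  'g' at position 1: consonant
  'e' at position 2: vowel (running total: 1)
  'm' at position 3: consonant
  'm' at position 4: consonant
  'a' at position 5: vowel (running total: 2)
  'd' at position 6: consonant
  'l' at position 7: consonant
  'd' at position 8: consonant
  'k' at position 9: consonant
Total vowels: 2

2


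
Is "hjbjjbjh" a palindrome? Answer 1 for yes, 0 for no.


Input: hjbjjbjh
Reversed: hjbjjbjh
  Compare pos 0 ('h') with pos 7 ('h'): match
  Compare pos 1 ('j') with pos 6 ('j'): match
  Compare pos 2 ('b') with pos 5 ('b'): match
  Compare pos 3 ('j') with pos 4 ('j'): match
Result: palindrome

1


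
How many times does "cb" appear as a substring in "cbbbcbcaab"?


Searching for "cb" in "cbbbcbcaab"
Scanning each position:
  Position 0: "cb" => MATCH
  Position 1: "bb" => no
  Position 2: "bb" => no
  Position 3: "bc" => no
  Position 4: "cb" => MATCH
  Position 5: "bc" => no
  Position 6: "ca" => no
  Position 7: "aa" => no
  Position 8: "ab" => no
Total occurrences: 2

2


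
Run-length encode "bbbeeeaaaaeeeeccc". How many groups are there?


Input: bbbeeeaaaaeeeeccc
Scanning for consecutive runs:
  Group 1: 'b' x 3 (positions 0-2)
  Group 2: 'e' x 3 (positions 3-5)
  Group 3: 'a' x 4 (positions 6-9)
  Group 4: 'e' x 4 (positions 10-13)
  Group 5: 'c' x 3 (positions 14-16)
Total groups: 5

5


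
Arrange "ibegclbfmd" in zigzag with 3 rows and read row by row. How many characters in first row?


Zigzag "ibegclbfmd" into 3 rows:
Placing characters:
  'i' => row 0
  'b' => row 1
  'e' => row 2
  'g' => row 1
  'c' => row 0
  'l' => row 1
  'b' => row 2
  'f' => row 1
  'm' => row 0
  'd' => row 1
Rows:
  Row 0: "icm"
  Row 1: "bglfd"
  Row 2: "eb"
First row length: 3

3


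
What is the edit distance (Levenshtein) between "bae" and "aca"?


Computing edit distance: "bae" -> "aca"
DP table:
           a    c    a
      0    1    2    3
  b   1    1    2    3
  a   2    1    2    2
  e   3    2    2    3
Edit distance = dp[3][3] = 3

3


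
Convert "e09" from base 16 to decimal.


Input: "e09" in base 16
Positional expansion:
  Digit 'e' (value 14) x 16^2 = 3584
  Digit '0' (value 0) x 16^1 = 0
  Digit '9' (value 9) x 16^0 = 9
Sum = 3593

3593


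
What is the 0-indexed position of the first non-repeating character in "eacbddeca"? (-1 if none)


Input: eacbddeca
Character frequencies:
  'a': 2
  'b': 1
  'c': 2
  'd': 2
  'e': 2
Scanning left to right for freq == 1:
  Position 0 ('e'): freq=2, skip
  Position 1 ('a'): freq=2, skip
  Position 2 ('c'): freq=2, skip
  Position 3 ('b'): unique! => answer = 3

3


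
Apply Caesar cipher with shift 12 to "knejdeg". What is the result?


Caesar cipher: shift "knejdeg" by 12
  'k' (pos 10) + 12 = pos 22 = 'w'
  'n' (pos 13) + 12 = pos 25 = 'z'
  'e' (pos 4) + 12 = pos 16 = 'q'
  'j' (pos 9) + 12 = pos 21 = 'v'
  'd' (pos 3) + 12 = pos 15 = 'p'
  'e' (pos 4) + 12 = pos 16 = 'q'
  'g' (pos 6) + 12 = pos 18 = 's'
Result: wzqvpqs

wzqvpqs


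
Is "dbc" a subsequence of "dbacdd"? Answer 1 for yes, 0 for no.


Check if "dbc" is a subsequence of "dbacdd"
Greedy scan:
  Position 0 ('d'): matches sub[0] = 'd'
  Position 1 ('b'): matches sub[1] = 'b'
  Position 2 ('a'): no match needed
  Position 3 ('c'): matches sub[2] = 'c'
  Position 4 ('d'): no match needed
  Position 5 ('d'): no match needed
All 3 characters matched => is a subsequence

1


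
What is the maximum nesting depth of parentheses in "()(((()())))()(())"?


Input: "()(((()())))()(())"
Tracking depth:
  Position 0 '(': depth becomes 1
  Position 1 ')': depth becomes 0
  Position 2 '(': depth becomes 1
  Position 3 '(': depth becomes 2
  Position 4 '(': depth becomes 3
  Position 5 '(': depth becomes 4
  Position 6 ')': depth becomes 3
  Position 7 '(': depth becomes 4
  Position 8 ')': depth becomes 3
  Position 9 ')': depth becomes 2
  Position 10 ')': depth becomes 1
  Position 11 ')': depth becomes 0
  Position 12 '(': depth becomes 1
  Position 13 ')': depth becomes 0
  Position 14 '(': depth becomes 1
  Position 15 '(': depth becomes 2
  Position 16 ')': depth becomes 1
  Position 17 ')': depth becomes 0
Maximum depth reached: 4

4


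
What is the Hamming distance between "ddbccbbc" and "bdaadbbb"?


Comparing "ddbccbbc" and "bdaadbbb" position by position:
  Position 0: 'd' vs 'b' => differ
  Position 1: 'd' vs 'd' => same
  Position 2: 'b' vs 'a' => differ
  Position 3: 'c' vs 'a' => differ
  Position 4: 'c' vs 'd' => differ
  Position 5: 'b' vs 'b' => same
  Position 6: 'b' vs 'b' => same
  Position 7: 'c' vs 'b' => differ
Total differences (Hamming distance): 5

5


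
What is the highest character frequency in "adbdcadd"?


Input: adbdcadd
Character counts:
  'a': 2
  'b': 1
  'c': 1
  'd': 4
Maximum frequency: 4

4


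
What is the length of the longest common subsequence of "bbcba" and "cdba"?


LCS of "bbcba" and "cdba"
DP table:
           c    d    b    a
      0    0    0    0    0
  b   0    0    0    1    1
  b   0    0    0    1    1
  c   0    1    1    1    1
  b   0    1    1    2    2
  a   0    1    1    2    3
LCS length = dp[5][4] = 3

3


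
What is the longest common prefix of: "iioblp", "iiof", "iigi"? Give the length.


Words: iioblp, iiof, iigi
  Position 0: all 'i' => match
  Position 1: all 'i' => match
  Position 2: ('o', 'o', 'g') => mismatch, stop
LCP = "ii" (length 2)

2


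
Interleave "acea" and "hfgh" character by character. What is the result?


Interleaving "acea" and "hfgh":
  Position 0: 'a' from first, 'h' from second => "ah"
  Position 1: 'c' from first, 'f' from second => "cf"
  Position 2: 'e' from first, 'g' from second => "eg"
  Position 3: 'a' from first, 'h' from second => "ah"
Result: ahcfegah

ahcfegah


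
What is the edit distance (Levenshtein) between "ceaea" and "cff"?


Computing edit distance: "ceaea" -> "cff"
DP table:
           c    f    f
      0    1    2    3
  c   1    0    1    2
  e   2    1    1    2
  a   3    2    2    2
  e   4    3    3    3
  a   5    4    4    4
Edit distance = dp[5][3] = 4

4


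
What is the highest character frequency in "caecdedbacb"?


Input: caecdedbacb
Character counts:
  'a': 2
  'b': 2
  'c': 3
  'd': 2
  'e': 2
Maximum frequency: 3

3


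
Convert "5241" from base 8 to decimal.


Input: "5241" in base 8
Positional expansion:
  Digit '5' (value 5) x 8^3 = 2560
  Digit '2' (value 2) x 8^2 = 128
  Digit '4' (value 4) x 8^1 = 32
  Digit '1' (value 1) x 8^0 = 1
Sum = 2721

2721


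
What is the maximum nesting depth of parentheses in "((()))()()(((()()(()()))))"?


Input: "((()))()()(((()()(()()))))"
Tracking depth:
  Position 0 '(': depth becomes 1
  Position 1 '(': depth becomes 2
  Position 2 '(': depth becomes 3
  Position 3 ')': depth becomes 2
  Position 4 ')': depth becomes 1
  Position 5 ')': depth becomes 0
  Position 6 '(': depth becomes 1
  Position 7 ')': depth becomes 0
  Position 8 '(': depth becomes 1
  Position 9 ')': depth becomes 0
  Position 10 '(': depth becomes 1
  Position 11 '(': depth becomes 2
  Position 12 '(': depth becomes 3
  Position 13 '(': depth becomes 4
  Position 14 ')': depth becomes 3
  Position 15 '(': depth becomes 4
  Position 16 ')': depth becomes 3
  Position 17 '(': depth becomes 4
  Position 18 '(': depth becomes 5
  Position 19 ')': depth becomes 4
  Position 20 '(': depth becomes 5
  Position 21 ')': depth becomes 4
  Position 22 ')': depth becomes 3
  Position 23 ')': depth becomes 2
  Position 24 ')': depth becomes 1
  Position 25 ')': depth becomes 0
Maximum depth reached: 5

5


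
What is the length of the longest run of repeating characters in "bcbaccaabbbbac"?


Input: "bcbaccaabbbbac"
Scanning for longest run:
  Position 1 ('c'): new char, reset run to 1
  Position 2 ('b'): new char, reset run to 1
  Position 3 ('a'): new char, reset run to 1
  Position 4 ('c'): new char, reset run to 1
  Position 5 ('c'): continues run of 'c', length=2
  Position 6 ('a'): new char, reset run to 1
  Position 7 ('a'): continues run of 'a', length=2
  Position 8 ('b'): new char, reset run to 1
  Position 9 ('b'): continues run of 'b', length=2
  Position 10 ('b'): continues run of 'b', length=3
  Position 11 ('b'): continues run of 'b', length=4
  Position 12 ('a'): new char, reset run to 1
  Position 13 ('c'): new char, reset run to 1
Longest run: 'b' with length 4

4


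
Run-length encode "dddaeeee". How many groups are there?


Input: dddaeeee
Scanning for consecutive runs:
  Group 1: 'd' x 3 (positions 0-2)
  Group 2: 'a' x 1 (positions 3-3)
  Group 3: 'e' x 4 (positions 4-7)
Total groups: 3

3


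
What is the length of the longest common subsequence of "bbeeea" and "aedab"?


LCS of "bbeeea" and "aedab"
DP table:
           a    e    d    a    b
      0    0    0    0    0    0
  b   0    0    0    0    0    1
  b   0    0    0    0    0    1
  e   0    0    1    1    1    1
  e   0    0    1    1    1    1
  e   0    0    1    1    1    1
  a   0    1    1    1    2    2
LCS length = dp[6][5] = 2

2


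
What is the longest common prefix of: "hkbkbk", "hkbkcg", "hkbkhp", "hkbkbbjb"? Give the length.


Words: hkbkbk, hkbkcg, hkbkhp, hkbkbbjb
  Position 0: all 'h' => match
  Position 1: all 'k' => match
  Position 2: all 'b' => match
  Position 3: all 'k' => match
  Position 4: ('b', 'c', 'h', 'b') => mismatch, stop
LCP = "hkbk" (length 4)

4


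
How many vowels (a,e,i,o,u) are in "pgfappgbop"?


Input: pgfappgbop
Checking each character:
  'p' at position 0: consonant
  'g' at position 1: consonant
  'f' at position 2: consonant
  'a' at position 3: vowel (running total: 1)
  'p' at position 4: consonant
  'p' at position 5: consonant
  'g' at position 6: consonant
  'b' at position 7: consonant
  'o' at position 8: vowel (running total: 2)
  'p' at position 9: consonant
Total vowels: 2

2


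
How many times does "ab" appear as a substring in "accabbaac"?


Searching for "ab" in "accabbaac"
Scanning each position:
  Position 0: "ac" => no
  Position 1: "cc" => no
  Position 2: "ca" => no
  Position 3: "ab" => MATCH
  Position 4: "bb" => no
  Position 5: "ba" => no
  Position 6: "aa" => no
  Position 7: "ac" => no
Total occurrences: 1

1


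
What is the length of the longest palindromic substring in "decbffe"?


Input: "decbffe"
Checking substrings for palindromes:
  [4:6] "ff" (len 2) => palindrome
Longest palindromic substring: "ff" with length 2

2


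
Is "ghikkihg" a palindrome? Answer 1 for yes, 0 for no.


Input: ghikkihg
Reversed: ghikkihg
  Compare pos 0 ('g') with pos 7 ('g'): match
  Compare pos 1 ('h') with pos 6 ('h'): match
  Compare pos 2 ('i') with pos 5 ('i'): match
  Compare pos 3 ('k') with pos 4 ('k'): match
Result: palindrome

1


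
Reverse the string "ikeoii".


Input: ikeoii
Reading characters right to left:
  Position 5: 'i'
  Position 4: 'i'
  Position 3: 'o'
  Position 2: 'e'
  Position 1: 'k'
  Position 0: 'i'
Reversed: iioeki

iioeki


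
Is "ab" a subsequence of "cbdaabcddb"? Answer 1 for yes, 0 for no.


Check if "ab" is a subsequence of "cbdaabcddb"
Greedy scan:
  Position 0 ('c'): no match needed
  Position 1 ('b'): no match needed
  Position 2 ('d'): no match needed
  Position 3 ('a'): matches sub[0] = 'a'
  Position 4 ('a'): no match needed
  Position 5 ('b'): matches sub[1] = 'b'
  Position 6 ('c'): no match needed
  Position 7 ('d'): no match needed
  Position 8 ('d'): no match needed
  Position 9 ('b'): no match needed
All 2 characters matched => is a subsequence

1


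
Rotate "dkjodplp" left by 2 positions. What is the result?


Input: "dkjodplp", rotate left by 2
First 2 characters: "dk"
Remaining characters: "jodplp"
Concatenate remaining + first: "jodplp" + "dk" = "jodplpdk"

jodplpdk


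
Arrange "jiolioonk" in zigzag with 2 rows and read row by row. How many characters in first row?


Zigzag "jiolioonk" into 2 rows:
Placing characters:
  'j' => row 0
  'i' => row 1
  'o' => row 0
  'l' => row 1
  'i' => row 0
  'o' => row 1
  'o' => row 0
  'n' => row 1
  'k' => row 0
Rows:
  Row 0: "joiok"
  Row 1: "ilon"
First row length: 5

5


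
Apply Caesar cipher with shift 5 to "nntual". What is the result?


Caesar cipher: shift "nntual" by 5
  'n' (pos 13) + 5 = pos 18 = 's'
  'n' (pos 13) + 5 = pos 18 = 's'
  't' (pos 19) + 5 = pos 24 = 'y'
  'u' (pos 20) + 5 = pos 25 = 'z'
  'a' (pos 0) + 5 = pos 5 = 'f'
  'l' (pos 11) + 5 = pos 16 = 'q'
Result: ssyzfq

ssyzfq


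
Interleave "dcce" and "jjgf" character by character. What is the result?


Interleaving "dcce" and "jjgf":
  Position 0: 'd' from first, 'j' from second => "dj"
  Position 1: 'c' from first, 'j' from second => "cj"
  Position 2: 'c' from first, 'g' from second => "cg"
  Position 3: 'e' from first, 'f' from second => "ef"
Result: djcjcgef

djcjcgef


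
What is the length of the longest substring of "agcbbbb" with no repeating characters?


Input: "agcbbbb"
Sliding window (track last position of each char):
  Position 0 ('a'): window [0,0] length 1 -- new best
  Position 1 ('g'): window [0,1] length 2 -- new best
  Position 2 ('c'): window [0,2] length 3 -- new best
  Position 3 ('b'): window [0,3] length 4 -- new best
  Position 4 ('b'): repeat (last at 3), move window start to 4
  Position 4 ('b'): window [4,4] length 1
  Position 5 ('b'): repeat (last at 4), move window start to 5
  Position 5 ('b'): window [5,5] length 1
  Position 6 ('b'): repeat (last at 5), move window start to 6
  Position 6 ('b'): window [6,6] length 1
Longest substring with no repeats: "agcb" with length 4

4


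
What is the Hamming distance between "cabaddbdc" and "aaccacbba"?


Comparing "cabaddbdc" and "aaccacbba" position by position:
  Position 0: 'c' vs 'a' => differ
  Position 1: 'a' vs 'a' => same
  Position 2: 'b' vs 'c' => differ
  Position 3: 'a' vs 'c' => differ
  Position 4: 'd' vs 'a' => differ
  Position 5: 'd' vs 'c' => differ
  Position 6: 'b' vs 'b' => same
  Position 7: 'd' vs 'b' => differ
  Position 8: 'c' vs 'a' => differ
Total differences (Hamming distance): 7

7


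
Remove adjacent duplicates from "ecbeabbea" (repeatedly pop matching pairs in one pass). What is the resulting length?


Input: ecbeabbea
Stack-based adjacent duplicate removal:
  Read 'e': push. Stack: e
  Read 'c': push. Stack: ec
  Read 'b': push. Stack: ecb
  Read 'e': push. Stack: ecbe
  Read 'a': push. Stack: ecbea
  Read 'b': push. Stack: ecbeab
  Read 'b': matches stack top 'b' => pop. Stack: ecbea
  Read 'e': push. Stack: ecbeae
  Read 'a': push. Stack: ecbeaea
Final stack: "ecbeaea" (length 7)

7


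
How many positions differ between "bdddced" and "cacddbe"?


Comparing "bdddced" and "cacddbe" position by position:
  Position 0: 'b' vs 'c' => DIFFER
  Position 1: 'd' vs 'a' => DIFFER
  Position 2: 'd' vs 'c' => DIFFER
  Position 3: 'd' vs 'd' => same
  Position 4: 'c' vs 'd' => DIFFER
  Position 5: 'e' vs 'b' => DIFFER
  Position 6: 'd' vs 'e' => DIFFER
Positions that differ: 6

6


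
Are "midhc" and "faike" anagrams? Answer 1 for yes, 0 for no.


Strings: "midhc", "faike"
Sorted first:  cdhim
Sorted second: aefik
Differ at position 0: 'c' vs 'a' => not anagrams

0


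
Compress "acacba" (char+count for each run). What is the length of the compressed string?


Input: acacba
Runs:
  'a' x 1 => "a1"
  'c' x 1 => "c1"
  'a' x 1 => "a1"
  'c' x 1 => "c1"
  'b' x 1 => "b1"
  'a' x 1 => "a1"
Compressed: "a1c1a1c1b1a1"
Compressed length: 12

12


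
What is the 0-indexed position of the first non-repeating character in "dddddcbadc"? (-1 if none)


Input: dddddcbadc
Character frequencies:
  'a': 1
  'b': 1
  'c': 2
  'd': 6
Scanning left to right for freq == 1:
  Position 0 ('d'): freq=6, skip
  Position 1 ('d'): freq=6, skip
  Position 2 ('d'): freq=6, skip
  Position 3 ('d'): freq=6, skip
  Position 4 ('d'): freq=6, skip
  Position 5 ('c'): freq=2, skip
  Position 6 ('b'): unique! => answer = 6

6


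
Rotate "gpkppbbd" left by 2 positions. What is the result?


Input: "gpkppbbd", rotate left by 2
First 2 characters: "gp"
Remaining characters: "kppbbd"
Concatenate remaining + first: "kppbbd" + "gp" = "kppbbdgp"

kppbbdgp


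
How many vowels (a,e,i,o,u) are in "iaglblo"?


Input: iaglblo
Checking each character:
  'i' at position 0: vowel (running total: 1)
  'a' at position 1: vowel (running total: 2)
  'g' at position 2: consonant
  'l' at position 3: consonant
  'b' at position 4: consonant
  'l' at position 5: consonant
  'o' at position 6: vowel (running total: 3)
Total vowels: 3

3


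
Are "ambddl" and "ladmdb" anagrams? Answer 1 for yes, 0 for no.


Strings: "ambddl", "ladmdb"
Sorted first:  abddlm
Sorted second: abddlm
Sorted forms match => anagrams

1


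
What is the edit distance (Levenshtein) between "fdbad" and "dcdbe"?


Computing edit distance: "fdbad" -> "dcdbe"
DP table:
           d    c    d    b    e
      0    1    2    3    4    5
  f   1    1    2    3    4    5
  d   2    1    2    2    3    4
  b   3    2    2    3    2    3
  a   4    3    3    3    3    3
  d   5    4    4    3    4    4
Edit distance = dp[5][5] = 4

4


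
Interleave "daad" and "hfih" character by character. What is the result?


Interleaving "daad" and "hfih":
  Position 0: 'd' from first, 'h' from second => "dh"
  Position 1: 'a' from first, 'f' from second => "af"
  Position 2: 'a' from first, 'i' from second => "ai"
  Position 3: 'd' from first, 'h' from second => "dh"
Result: dhafaidh

dhafaidh


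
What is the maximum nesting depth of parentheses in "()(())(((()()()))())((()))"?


Input: "()(())(((()()()))())((()))"
Tracking depth:
  Position 0 '(': depth becomes 1
  Position 1 ')': depth becomes 0
  Position 2 '(': depth becomes 1
  Position 3 '(': depth becomes 2
  Position 4 ')': depth becomes 1
  Position 5 ')': depth becomes 0
  Position 6 '(': depth becomes 1
  Position 7 '(': depth becomes 2
  Position 8 '(': depth becomes 3
  Position 9 '(': depth becomes 4
  Position 10 ')': depth becomes 3
  Position 11 '(': depth becomes 4
  Position 12 ')': depth becomes 3
  Position 13 '(': depth becomes 4
  Position 14 ')': depth becomes 3
  Position 15 ')': depth becomes 2
  Position 16 ')': depth becomes 1
  Position 17 '(': depth becomes 2
  Position 18 ')': depth becomes 1
  Position 19 ')': depth becomes 0
  Position 20 '(': depth becomes 1
  Position 21 '(': depth becomes 2
  Position 22 '(': depth becomes 3
  Position 23 ')': depth becomes 2
  Position 24 ')': depth becomes 1
  Position 25 ')': depth becomes 0
Maximum depth reached: 4

4


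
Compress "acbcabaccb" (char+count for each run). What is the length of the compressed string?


Input: acbcabaccb
Runs:
  'a' x 1 => "a1"
  'c' x 1 => "c1"
  'b' x 1 => "b1"
  'c' x 1 => "c1"
  'a' x 1 => "a1"
  'b' x 1 => "b1"
  'a' x 1 => "a1"
  'c' x 2 => "c2"
  'b' x 1 => "b1"
Compressed: "a1c1b1c1a1b1a1c2b1"
Compressed length: 18

18


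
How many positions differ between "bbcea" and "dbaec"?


Comparing "bbcea" and "dbaec" position by position:
  Position 0: 'b' vs 'd' => DIFFER
  Position 1: 'b' vs 'b' => same
  Position 2: 'c' vs 'a' => DIFFER
  Position 3: 'e' vs 'e' => same
  Position 4: 'a' vs 'c' => DIFFER
Positions that differ: 3

3


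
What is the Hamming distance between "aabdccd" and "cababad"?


Comparing "aabdccd" and "cababad" position by position:
  Position 0: 'a' vs 'c' => differ
  Position 1: 'a' vs 'a' => same
  Position 2: 'b' vs 'b' => same
  Position 3: 'd' vs 'a' => differ
  Position 4: 'c' vs 'b' => differ
  Position 5: 'c' vs 'a' => differ
  Position 6: 'd' vs 'd' => same
Total differences (Hamming distance): 4

4


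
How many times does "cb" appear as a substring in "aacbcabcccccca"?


Searching for "cb" in "aacbcabcccccca"
Scanning each position:
  Position 0: "aa" => no
  Position 1: "ac" => no
  Position 2: "cb" => MATCH
  Position 3: "bc" => no
  Position 4: "ca" => no
  Position 5: "ab" => no
  Position 6: "bc" => no
  Position 7: "cc" => no
  Position 8: "cc" => no
  Position 9: "cc" => no
  Position 10: "cc" => no
  Position 11: "cc" => no
  Position 12: "ca" => no
Total occurrences: 1

1


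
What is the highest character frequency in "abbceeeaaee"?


Input: abbceeeaaee
Character counts:
  'a': 3
  'b': 2
  'c': 1
  'e': 5
Maximum frequency: 5

5


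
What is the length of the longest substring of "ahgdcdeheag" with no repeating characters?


Input: "ahgdcdeheag"
Sliding window (track last position of each char):
  Position 0 ('a'): window [0,0] length 1 -- new best
  Position 1 ('h'): window [0,1] length 2 -- new best
  Position 2 ('g'): window [0,2] length 3 -- new best
  Position 3 ('d'): window [0,3] length 4 -- new best
  Position 4 ('c'): window [0,4] length 5 -- new best
  Position 5 ('d'): repeat (last at 3), move window start to 4
  Position 5 ('d'): window [4,5] length 2
  Position 6 ('e'): window [4,6] length 3
  Position 7 ('h'): window [4,7] length 4
  Position 8 ('e'): repeat (last at 6), move window start to 7
  Position 8 ('e'): window [7,8] length 2
  Position 9 ('a'): window [7,9] length 3
  Position 10 ('g'): window [7,10] length 4
Longest substring with no repeats: "ahgdc" with length 5

5


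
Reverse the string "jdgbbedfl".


Input: jdgbbedfl
Reading characters right to left:
  Position 8: 'l'
  Position 7: 'f'
  Position 6: 'd'
  Position 5: 'e'
  Position 4: 'b'
  Position 3: 'b'
  Position 2: 'g'
  Position 1: 'd'
  Position 0: 'j'
Reversed: lfdebbgdj

lfdebbgdj


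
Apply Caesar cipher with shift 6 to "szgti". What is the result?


Caesar cipher: shift "szgti" by 6
  's' (pos 18) + 6 = pos 24 = 'y'
  'z' (pos 25) + 6 = pos 5 = 'f'
  'g' (pos 6) + 6 = pos 12 = 'm'
  't' (pos 19) + 6 = pos 25 = 'z'
  'i' (pos 8) + 6 = pos 14 = 'o'
Result: yfmzo

yfmzo


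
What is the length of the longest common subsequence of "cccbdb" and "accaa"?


LCS of "cccbdb" and "accaa"
DP table:
           a    c    c    a    a
      0    0    0    0    0    0
  c   0    0    1    1    1    1
  c   0    0    1    2    2    2
  c   0    0    1    2    2    2
  b   0    0    1    2    2    2
  d   0    0    1    2    2    2
  b   0    0    1    2    2    2
LCS length = dp[6][5] = 2

2


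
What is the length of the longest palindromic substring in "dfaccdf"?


Input: "dfaccdf"
Checking substrings for palindromes:
  [3:5] "cc" (len 2) => palindrome
Longest palindromic substring: "cc" with length 2

2


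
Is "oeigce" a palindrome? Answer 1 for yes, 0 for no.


Input: oeigce
Reversed: ecgieo
  Compare pos 0 ('o') with pos 5 ('e'): MISMATCH
  Compare pos 1 ('e') with pos 4 ('c'): MISMATCH
  Compare pos 2 ('i') with pos 3 ('g'): MISMATCH
Result: not a palindrome

0


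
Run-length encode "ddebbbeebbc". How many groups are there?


Input: ddebbbeebbc
Scanning for consecutive runs:
  Group 1: 'd' x 2 (positions 0-1)
  Group 2: 'e' x 1 (positions 2-2)
  Group 3: 'b' x 3 (positions 3-5)
  Group 4: 'e' x 2 (positions 6-7)
  Group 5: 'b' x 2 (positions 8-9)
  Group 6: 'c' x 1 (positions 10-10)
Total groups: 6

6


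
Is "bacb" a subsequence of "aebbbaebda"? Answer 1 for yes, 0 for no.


Check if "bacb" is a subsequence of "aebbbaebda"
Greedy scan:
  Position 0 ('a'): no match needed
  Position 1 ('e'): no match needed
  Position 2 ('b'): matches sub[0] = 'b'
  Position 3 ('b'): no match needed
  Position 4 ('b'): no match needed
  Position 5 ('a'): matches sub[1] = 'a'
  Position 6 ('e'): no match needed
  Position 7 ('b'): no match needed
  Position 8 ('d'): no match needed
  Position 9 ('a'): no match needed
Only matched 2/4 characters => not a subsequence

0


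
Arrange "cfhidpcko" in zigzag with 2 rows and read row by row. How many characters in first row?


Zigzag "cfhidpcko" into 2 rows:
Placing characters:
  'c' => row 0
  'f' => row 1
  'h' => row 0
  'i' => row 1
  'd' => row 0
  'p' => row 1
  'c' => row 0
  'k' => row 1
  'o' => row 0
Rows:
  Row 0: "chdco"
  Row 1: "fipk"
First row length: 5

5


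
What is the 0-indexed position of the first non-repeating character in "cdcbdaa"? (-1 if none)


Input: cdcbdaa
Character frequencies:
  'a': 2
  'b': 1
  'c': 2
  'd': 2
Scanning left to right for freq == 1:
  Position 0 ('c'): freq=2, skip
  Position 1 ('d'): freq=2, skip
  Position 2 ('c'): freq=2, skip
  Position 3 ('b'): unique! => answer = 3

3


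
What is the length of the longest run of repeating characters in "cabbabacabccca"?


Input: "cabbabacabccca"
Scanning for longest run:
  Position 1 ('a'): new char, reset run to 1
  Position 2 ('b'): new char, reset run to 1
  Position 3 ('b'): continues run of 'b', length=2
  Position 4 ('a'): new char, reset run to 1
  Position 5 ('b'): new char, reset run to 1
  Position 6 ('a'): new char, reset run to 1
  Position 7 ('c'): new char, reset run to 1
  Position 8 ('a'): new char, reset run to 1
  Position 9 ('b'): new char, reset run to 1
  Position 10 ('c'): new char, reset run to 1
  Position 11 ('c'): continues run of 'c', length=2
  Position 12 ('c'): continues run of 'c', length=3
  Position 13 ('a'): new char, reset run to 1
Longest run: 'c' with length 3

3


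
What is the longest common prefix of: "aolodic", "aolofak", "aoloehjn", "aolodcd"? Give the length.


Words: aolodic, aolofak, aoloehjn, aolodcd
  Position 0: all 'a' => match
  Position 1: all 'o' => match
  Position 2: all 'l' => match
  Position 3: all 'o' => match
  Position 4: ('d', 'f', 'e', 'd') => mismatch, stop
LCP = "aolo" (length 4)

4


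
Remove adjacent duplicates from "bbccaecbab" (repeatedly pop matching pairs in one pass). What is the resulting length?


Input: bbccaecbab
Stack-based adjacent duplicate removal:
  Read 'b': push. Stack: b
  Read 'b': matches stack top 'b' => pop. Stack: (empty)
  Read 'c': push. Stack: c
  Read 'c': matches stack top 'c' => pop. Stack: (empty)
  Read 'a': push. Stack: a
  Read 'e': push. Stack: ae
  Read 'c': push. Stack: aec
  Read 'b': push. Stack: aecb
  Read 'a': push. Stack: aecba
  Read 'b': push. Stack: aecbab
Final stack: "aecbab" (length 6)

6


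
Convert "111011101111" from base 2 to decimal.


Input: "111011101111" in base 2
Positional expansion:
  Digit '1' (value 1) x 2^11 = 2048
  Digit '1' (value 1) x 2^10 = 1024
  Digit '1' (value 1) x 2^9 = 512
  Digit '0' (value 0) x 2^8 = 0
  Digit '1' (value 1) x 2^7 = 128
  Digit '1' (value 1) x 2^6 = 64
  Digit '1' (value 1) x 2^5 = 32
  Digit '0' (value 0) x 2^4 = 0
  Digit '1' (value 1) x 2^3 = 8
  Digit '1' (value 1) x 2^2 = 4
  Digit '1' (value 1) x 2^1 = 2
  Digit '1' (value 1) x 2^0 = 1
Sum = 3823

3823


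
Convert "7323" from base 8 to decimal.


Input: "7323" in base 8
Positional expansion:
  Digit '7' (value 7) x 8^3 = 3584
  Digit '3' (value 3) x 8^2 = 192
  Digit '2' (value 2) x 8^1 = 16
  Digit '3' (value 3) x 8^0 = 3
Sum = 3795

3795


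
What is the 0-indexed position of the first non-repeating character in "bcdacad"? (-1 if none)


Input: bcdacad
Character frequencies:
  'a': 2
  'b': 1
  'c': 2
  'd': 2
Scanning left to right for freq == 1:
  Position 0 ('b'): unique! => answer = 0

0


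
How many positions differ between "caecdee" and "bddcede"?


Comparing "caecdee" and "bddcede" position by position:
  Position 0: 'c' vs 'b' => DIFFER
  Position 1: 'a' vs 'd' => DIFFER
  Position 2: 'e' vs 'd' => DIFFER
  Position 3: 'c' vs 'c' => same
  Position 4: 'd' vs 'e' => DIFFER
  Position 5: 'e' vs 'd' => DIFFER
  Position 6: 'e' vs 'e' => same
Positions that differ: 5

5


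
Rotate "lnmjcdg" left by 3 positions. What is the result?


Input: "lnmjcdg", rotate left by 3
First 3 characters: "lnm"
Remaining characters: "jcdg"
Concatenate remaining + first: "jcdg" + "lnm" = "jcdglnm"

jcdglnm


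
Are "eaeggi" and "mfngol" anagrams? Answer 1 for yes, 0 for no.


Strings: "eaeggi", "mfngol"
Sorted first:  aeeggi
Sorted second: fglmno
Differ at position 0: 'a' vs 'f' => not anagrams

0


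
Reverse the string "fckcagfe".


Input: fckcagfe
Reading characters right to left:
  Position 7: 'e'
  Position 6: 'f'
  Position 5: 'g'
  Position 4: 'a'
  Position 3: 'c'
  Position 2: 'k'
  Position 1: 'c'
  Position 0: 'f'
Reversed: efgackcf

efgackcf


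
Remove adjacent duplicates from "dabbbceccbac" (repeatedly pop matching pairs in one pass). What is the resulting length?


Input: dabbbceccbac
Stack-based adjacent duplicate removal:
  Read 'd': push. Stack: d
  Read 'a': push. Stack: da
  Read 'b': push. Stack: dab
  Read 'b': matches stack top 'b' => pop. Stack: da
  Read 'b': push. Stack: dab
  Read 'c': push. Stack: dabc
  Read 'e': push. Stack: dabce
  Read 'c': push. Stack: dabcec
  Read 'c': matches stack top 'c' => pop. Stack: dabce
  Read 'b': push. Stack: dabceb
  Read 'a': push. Stack: dabceba
  Read 'c': push. Stack: dabcebac
Final stack: "dabcebac" (length 8)

8


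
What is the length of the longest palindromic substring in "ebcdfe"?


Input: "ebcdfe"
Checking substrings for palindromes:
  No multi-char palindromic substrings found
Longest palindromic substring: "e" with length 1

1


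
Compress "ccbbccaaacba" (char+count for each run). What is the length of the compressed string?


Input: ccbbccaaacba
Runs:
  'c' x 2 => "c2"
  'b' x 2 => "b2"
  'c' x 2 => "c2"
  'a' x 3 => "a3"
  'c' x 1 => "c1"
  'b' x 1 => "b1"
  'a' x 1 => "a1"
Compressed: "c2b2c2a3c1b1a1"
Compressed length: 14

14


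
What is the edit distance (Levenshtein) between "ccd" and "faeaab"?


Computing edit distance: "ccd" -> "faeaab"
DP table:
           f    a    e    a    a    b
      0    1    2    3    4    5    6
  c   1    1    2    3    4    5    6
  c   2    2    2    3    4    5    6
  d   3    3    3    3    4    5    6
Edit distance = dp[3][6] = 6

6


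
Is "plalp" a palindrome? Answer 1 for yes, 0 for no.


Input: plalp
Reversed: plalp
  Compare pos 0 ('p') with pos 4 ('p'): match
  Compare pos 1 ('l') with pos 3 ('l'): match
Result: palindrome

1


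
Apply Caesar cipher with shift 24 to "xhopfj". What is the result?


Caesar cipher: shift "xhopfj" by 24
  'x' (pos 23) + 24 = pos 21 = 'v'
  'h' (pos 7) + 24 = pos 5 = 'f'
  'o' (pos 14) + 24 = pos 12 = 'm'
  'p' (pos 15) + 24 = pos 13 = 'n'
  'f' (pos 5) + 24 = pos 3 = 'd'
  'j' (pos 9) + 24 = pos 7 = 'h'
Result: vfmndh

vfmndh


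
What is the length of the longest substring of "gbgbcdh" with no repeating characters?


Input: "gbgbcdh"
Sliding window (track last position of each char):
  Position 0 ('g'): window [0,0] length 1 -- new best
  Position 1 ('b'): window [0,1] length 2 -- new best
  Position 2 ('g'): repeat (last at 0), move window start to 1
  Position 2 ('g'): window [1,2] length 2
  Position 3 ('b'): repeat (last at 1), move window start to 2
  Position 3 ('b'): window [2,3] length 2
  Position 4 ('c'): window [2,4] length 3 -- new best
  Position 5 ('d'): window [2,5] length 4 -- new best
  Position 6 ('h'): window [2,6] length 5 -- new best
Longest substring with no repeats: "gbcdh" with length 5

5


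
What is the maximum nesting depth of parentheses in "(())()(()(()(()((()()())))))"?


Input: "(())()(()(()(()((()()())))))"
Tracking depth:
  Position 0 '(': depth becomes 1
  Position 1 '(': depth becomes 2
  Position 2 ')': depth becomes 1
  Position 3 ')': depth becomes 0
  Position 4 '(': depth becomes 1
  Position 5 ')': depth becomes 0
  Position 6 '(': depth becomes 1
  Position 7 '(': depth becomes 2
  Position 8 ')': depth becomes 1
  Position 9 '(': depth becomes 2
  Position 10 '(': depth becomes 3
  Position 11 ')': depth becomes 2
  Position 12 '(': depth becomes 3
  Position 13 '(': depth becomes 4
  Position 14 ')': depth becomes 3
  Position 15 '(': depth becomes 4
  Position 16 '(': depth becomes 5
  Position 17 '(': depth becomes 6
  Position 18 ')': depth becomes 5
  Position 19 '(': depth becomes 6
  Position 20 ')': depth becomes 5
  Position 21 '(': depth becomes 6
  Position 22 ')': depth becomes 5
  Position 23 ')': depth becomes 4
  Position 24 ')': depth becomes 3
  Position 25 ')': depth becomes 2
  Position 26 ')': depth becomes 1
  Position 27 ')': depth becomes 0
Maximum depth reached: 6

6


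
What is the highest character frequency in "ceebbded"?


Input: ceebbded
Character counts:
  'b': 2
  'c': 1
  'd': 2
  'e': 3
Maximum frequency: 3

3


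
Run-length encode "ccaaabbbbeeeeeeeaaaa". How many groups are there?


Input: ccaaabbbbeeeeeeeaaaa
Scanning for consecutive runs:
  Group 1: 'c' x 2 (positions 0-1)
  Group 2: 'a' x 3 (positions 2-4)
  Group 3: 'b' x 4 (positions 5-8)
  Group 4: 'e' x 7 (positions 9-15)
  Group 5: 'a' x 4 (positions 16-19)
Total groups: 5

5


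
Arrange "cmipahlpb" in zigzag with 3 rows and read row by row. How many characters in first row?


Zigzag "cmipahlpb" into 3 rows:
Placing characters:
  'c' => row 0
  'm' => row 1
  'i' => row 2
  'p' => row 1
  'a' => row 0
  'h' => row 1
  'l' => row 2
  'p' => row 1
  'b' => row 0
Rows:
  Row 0: "cab"
  Row 1: "mphp"
  Row 2: "il"
First row length: 3

3


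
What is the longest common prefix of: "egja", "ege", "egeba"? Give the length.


Words: egja, ege, egeba
  Position 0: all 'e' => match
  Position 1: all 'g' => match
  Position 2: ('j', 'e', 'e') => mismatch, stop
LCP = "eg" (length 2)

2


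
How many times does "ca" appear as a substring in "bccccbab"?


Searching for "ca" in "bccccbab"
Scanning each position:
  Position 0: "bc" => no
  Position 1: "cc" => no
  Position 2: "cc" => no
  Position 3: "cc" => no
  Position 4: "cb" => no
  Position 5: "ba" => no
  Position 6: "ab" => no
Total occurrences: 0

0


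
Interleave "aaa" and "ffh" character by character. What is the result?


Interleaving "aaa" and "ffh":
  Position 0: 'a' from first, 'f' from second => "af"
  Position 1: 'a' from first, 'f' from second => "af"
  Position 2: 'a' from first, 'h' from second => "ah"
Result: afafah

afafah


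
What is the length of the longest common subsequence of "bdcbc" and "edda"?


LCS of "bdcbc" and "edda"
DP table:
           e    d    d    a
      0    0    0    0    0
  b   0    0    0    0    0
  d   0    0    1    1    1
  c   0    0    1    1    1
  b   0    0    1    1    1
  c   0    0    1    1    1
LCS length = dp[5][4] = 1

1


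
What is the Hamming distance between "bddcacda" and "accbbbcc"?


Comparing "bddcacda" and "accbbbcc" position by position:
  Position 0: 'b' vs 'a' => differ
  Position 1: 'd' vs 'c' => differ
  Position 2: 'd' vs 'c' => differ
  Position 3: 'c' vs 'b' => differ
  Position 4: 'a' vs 'b' => differ
  Position 5: 'c' vs 'b' => differ
  Position 6: 'd' vs 'c' => differ
  Position 7: 'a' vs 'c' => differ
Total differences (Hamming distance): 8

8


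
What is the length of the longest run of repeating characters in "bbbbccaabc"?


Input: "bbbbccaabc"
Scanning for longest run:
  Position 1 ('b'): continues run of 'b', length=2
  Position 2 ('b'): continues run of 'b', length=3
  Position 3 ('b'): continues run of 'b', length=4
  Position 4 ('c'): new char, reset run to 1
  Position 5 ('c'): continues run of 'c', length=2
  Position 6 ('a'): new char, reset run to 1
  Position 7 ('a'): continues run of 'a', length=2
  Position 8 ('b'): new char, reset run to 1
  Position 9 ('c'): new char, reset run to 1
Longest run: 'b' with length 4

4


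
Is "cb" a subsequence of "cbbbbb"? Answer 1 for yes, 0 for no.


Check if "cb" is a subsequence of "cbbbbb"
Greedy scan:
  Position 0 ('c'): matches sub[0] = 'c'
  Position 1 ('b'): matches sub[1] = 'b'
  Position 2 ('b'): no match needed
  Position 3 ('b'): no match needed
  Position 4 ('b'): no match needed
  Position 5 ('b'): no match needed
All 2 characters matched => is a subsequence

1


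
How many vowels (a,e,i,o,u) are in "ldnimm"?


Input: ldnimm
Checking each character:
  'l' at position 0: consonant
  'd' at position 1: consonant
  'n' at position 2: consonant
  'i' at position 3: vowel (running total: 1)
  'm' at position 4: consonant
  'm' at position 5: consonant
Total vowels: 1

1


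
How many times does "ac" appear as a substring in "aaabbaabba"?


Searching for "ac" in "aaabbaabba"
Scanning each position:
  Position 0: "aa" => no
  Position 1: "aa" => no
  Position 2: "ab" => no
  Position 3: "bb" => no
  Position 4: "ba" => no
  Position 5: "aa" => no
  Position 6: "ab" => no
  Position 7: "bb" => no
  Position 8: "ba" => no
Total occurrences: 0

0


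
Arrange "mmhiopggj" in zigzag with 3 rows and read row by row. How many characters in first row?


Zigzag "mmhiopggj" into 3 rows:
Placing characters:
  'm' => row 0
  'm' => row 1
  'h' => row 2
  'i' => row 1
  'o' => row 0
  'p' => row 1
  'g' => row 2
  'g' => row 1
  'j' => row 0
Rows:
  Row 0: "moj"
  Row 1: "mipg"
  Row 2: "hg"
First row length: 3

3


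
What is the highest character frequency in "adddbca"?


Input: adddbca
Character counts:
  'a': 2
  'b': 1
  'c': 1
  'd': 3
Maximum frequency: 3

3


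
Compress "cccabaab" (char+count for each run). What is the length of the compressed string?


Input: cccabaab
Runs:
  'c' x 3 => "c3"
  'a' x 1 => "a1"
  'b' x 1 => "b1"
  'a' x 2 => "a2"
  'b' x 1 => "b1"
Compressed: "c3a1b1a2b1"
Compressed length: 10

10


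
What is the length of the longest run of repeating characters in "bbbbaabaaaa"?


Input: "bbbbaabaaaa"
Scanning for longest run:
  Position 1 ('b'): continues run of 'b', length=2
  Position 2 ('b'): continues run of 'b', length=3
  Position 3 ('b'): continues run of 'b', length=4
  Position 4 ('a'): new char, reset run to 1
  Position 5 ('a'): continues run of 'a', length=2
  Position 6 ('b'): new char, reset run to 1
  Position 7 ('a'): new char, reset run to 1
  Position 8 ('a'): continues run of 'a', length=2
  Position 9 ('a'): continues run of 'a', length=3
  Position 10 ('a'): continues run of 'a', length=4
Longest run: 'b' with length 4

4


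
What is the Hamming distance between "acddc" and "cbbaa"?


Comparing "acddc" and "cbbaa" position by position:
  Position 0: 'a' vs 'c' => differ
  Position 1: 'c' vs 'b' => differ
  Position 2: 'd' vs 'b' => differ
  Position 3: 'd' vs 'a' => differ
  Position 4: 'c' vs 'a' => differ
Total differences (Hamming distance): 5

5


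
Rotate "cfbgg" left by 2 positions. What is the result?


Input: "cfbgg", rotate left by 2
First 2 characters: "cf"
Remaining characters: "bgg"
Concatenate remaining + first: "bgg" + "cf" = "bggcf"

bggcf


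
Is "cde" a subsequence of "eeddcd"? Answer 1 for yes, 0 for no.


Check if "cde" is a subsequence of "eeddcd"
Greedy scan:
  Position 0 ('e'): no match needed
  Position 1 ('e'): no match needed
  Position 2 ('d'): no match needed
  Position 3 ('d'): no match needed
  Position 4 ('c'): matches sub[0] = 'c'
  Position 5 ('d'): matches sub[1] = 'd'
Only matched 2/3 characters => not a subsequence

0


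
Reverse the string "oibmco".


Input: oibmco
Reading characters right to left:
  Position 5: 'o'
  Position 4: 'c'
  Position 3: 'm'
  Position 2: 'b'
  Position 1: 'i'
  Position 0: 'o'
Reversed: ocmbio

ocmbio


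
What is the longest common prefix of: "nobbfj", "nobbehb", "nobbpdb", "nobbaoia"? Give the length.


Words: nobbfj, nobbehb, nobbpdb, nobbaoia
  Position 0: all 'n' => match
  Position 1: all 'o' => match
  Position 2: all 'b' => match
  Position 3: all 'b' => match
  Position 4: ('f', 'e', 'p', 'a') => mismatch, stop
LCP = "nobb" (length 4)

4


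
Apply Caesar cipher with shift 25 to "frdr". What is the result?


Caesar cipher: shift "frdr" by 25
  'f' (pos 5) + 25 = pos 4 = 'e'
  'r' (pos 17) + 25 = pos 16 = 'q'
  'd' (pos 3) + 25 = pos 2 = 'c'
  'r' (pos 17) + 25 = pos 16 = 'q'
Result: eqcq

eqcq


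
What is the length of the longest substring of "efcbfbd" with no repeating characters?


Input: "efcbfbd"
Sliding window (track last position of each char):
  Position 0 ('e'): window [0,0] length 1 -- new best
  Position 1 ('f'): window [0,1] length 2 -- new best
  Position 2 ('c'): window [0,2] length 3 -- new best
  Position 3 ('b'): window [0,3] length 4 -- new best
  Position 4 ('f'): repeat (last at 1), move window start to 2
  Position 4 ('f'): window [2,4] length 3
  Position 5 ('b'): repeat (last at 3), move window start to 4
  Position 5 ('b'): window [4,5] length 2
  Position 6 ('d'): window [4,6] length 3
Longest substring with no repeats: "efcb" with length 4

4
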